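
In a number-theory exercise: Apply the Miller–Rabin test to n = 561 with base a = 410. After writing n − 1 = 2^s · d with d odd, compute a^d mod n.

518

n − 1 = 560 = 2^4 · 35, so s = 4 and d = 35.
410^35 mod 561 = 518.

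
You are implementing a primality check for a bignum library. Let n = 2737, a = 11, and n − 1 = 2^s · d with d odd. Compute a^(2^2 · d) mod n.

2444

n − 1 = 2736 = 2^4 · 171, so s = 4 and d = 171.
x_0 = 11^171 mod 2737 = 267.
x_1 = 267^2 mod 2737 = 127.
x_2 = 127^2 mod 2737 = 2444.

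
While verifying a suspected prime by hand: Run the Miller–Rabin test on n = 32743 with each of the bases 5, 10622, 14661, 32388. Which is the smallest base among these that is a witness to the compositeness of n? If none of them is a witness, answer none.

n − 1 = 32742 = 2^1 · 16371, so s = 1 and d = 16371.
Base 5: x_0 = 5^16371 mod 32743 = 12868. x_0 ∉ {1, 32742} and s = 1, so 5 is a Miller–Rabin witness and 32743 is composite.
Base 10622: x_0 = 10622^16371 mod 32743 = 18359. x_0 ∉ {1, 32742} and s = 1, so 10622 is a Miller–Rabin witness and 32743 is composite.
Base 14661: x_0 = 14661^16371 mod 32743 = 2366. x_0 ∉ {1, 32742} and s = 1, so 14661 is a Miller–Rabin witness and 32743 is composite.
Base 32388: x_0 = 32388^16371 mod 32743 = 22743. x_0 ∉ {1, 32742} and s = 1, so 32388 is a Miller–Rabin witness and 32743 is composite.
The smallest witness among the given bases is 5.

5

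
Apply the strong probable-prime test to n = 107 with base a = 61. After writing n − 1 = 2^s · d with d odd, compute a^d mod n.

1

n − 1 = 106 = 2^1 · 53, so s = 1 and d = 53.
Repeated squaring mod 107: 61^1 ≡ 61, 61^2 ≡ 83, 61^4 ≡ 41, 61^8 ≡ 76, 61^16 ≡ 105, 61^32 ≡ 4.
53 = 32 + 16 + 4 + 1, so 61^53 ≡ 4·105·41·61 ≡ 1 (mod 107).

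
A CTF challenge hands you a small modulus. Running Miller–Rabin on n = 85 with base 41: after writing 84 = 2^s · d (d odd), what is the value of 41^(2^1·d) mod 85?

36

n − 1 = 84 = 2^2 · 21, so s = 2 and d = 21.
x_0 = 41^21 mod 85 = 11.
x_1 = 11^2 mod 85 = 36.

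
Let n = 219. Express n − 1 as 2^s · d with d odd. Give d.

Halving: 218 → 109; 109 is odd.
So 218 = 2^1 · 109.

109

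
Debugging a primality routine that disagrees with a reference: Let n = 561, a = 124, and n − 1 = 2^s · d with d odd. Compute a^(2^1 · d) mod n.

529

n − 1 = 560 = 2^4 · 35, so s = 4 and d = 35.
Repeated squaring mod 561: 124^1 ≡ 124, 124^2 ≡ 229, 124^4 ≡ 268, 124^8 ≡ 16, 124^16 ≡ 256, 124^32 ≡ 460.
35 = 32 + 2 + 1, so 124^35 ≡ 460·229·124 ≡ 397 (mod 561).
x_0 = 397.
x_1 = 397^2 mod 561 = 529.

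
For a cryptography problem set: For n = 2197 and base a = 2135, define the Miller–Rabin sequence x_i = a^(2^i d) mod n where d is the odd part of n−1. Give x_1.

599

n − 1 = 2196 = 2^2 · 549, so s = 2 and d = 549.
x_0 = 2135^549 mod 2197 = 638.
x_1 = 638^2 mod 2197 = 599.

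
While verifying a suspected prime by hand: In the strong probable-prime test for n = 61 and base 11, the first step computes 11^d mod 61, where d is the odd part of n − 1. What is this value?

50

n − 1 = 60 = 2^2 · 15, so s = 2 and d = 15.
By repeated squaring, 11^15 ≡ 50 (mod 61).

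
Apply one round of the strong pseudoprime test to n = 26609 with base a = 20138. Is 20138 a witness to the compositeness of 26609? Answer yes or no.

n − 1 = 26608 = 2^4 · 1663, so s = 4 and d = 1663.
x_0 = 20138^1663 mod 26609 = 19993.
x_0 is neither 1 nor 26608, so continue squaring.
x_1 = 19993^2 mod 26609 = 26260.
x_2 = 26260^2 mod 26609 = 15365.
x_3 = 15365^2 mod 26609 = 8177.
Reached i = s−1 = 3 without hitting −1: 20138 is a Miller–Rabin witness and 26609 is composite.

yes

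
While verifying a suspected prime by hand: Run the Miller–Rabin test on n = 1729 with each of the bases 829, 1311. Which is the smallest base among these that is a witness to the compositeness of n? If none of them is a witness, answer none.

1311

n − 1 = 1728 = 2^6 · 27, so s = 6 and d = 27.
Base 829: x_0 = 829^27 mod 1729 = 1728. x_0 = 1728 ≡ −1, so 829 is not a witness.
Base 1311: x_0 = 1311^27 mod 1729 = 57. x_0 is neither 1 nor 1728, so continue squaring. x_1 = 57^2 mod 1729 = 1520. x_2 = 1520^2 mod 1729 = 456. x_3 = 456^2 mod 1729 = 456. x_4 = 456^2 mod 1729 = 456. x_5 = 456^2 mod 1729 = 456. Reached i = s−1 = 5 without hitting −1: 1311 is a Miller–Rabin witness and 1729 is composite.
The smallest witness among the given bases is 1311.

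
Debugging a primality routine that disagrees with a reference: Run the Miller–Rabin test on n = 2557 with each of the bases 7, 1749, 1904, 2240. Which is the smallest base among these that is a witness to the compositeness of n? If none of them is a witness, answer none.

none

n − 1 = 2556 = 2^2 · 639, so s = 2 and d = 639.
Base 7: x_0 = 7^639 mod 2557 = 2556. x_0 = 2556 ≡ −1, so 7 is not a witness.
Base 1749: x_0 = 1749^639 mod 2557 = 2556. x_0 = 2556 ≡ −1, so 1749 is not a witness.
Base 1904: x_0 = 1904^639 mod 2557 = 611. x_0 is neither 1 nor 2556, so continue squaring. x_1 = 611^2 mod 2557 = 2556. x_1 ≡ −1, so 1904 is not a witness.
Base 2240: x_0 = 2240^639 mod 2557 = 611. x_0 is neither 1 nor 2556, so continue squaring. x_1 = 611^2 mod 2557 = 2556. x_1 ≡ −1, so 2240 is not a witness.
No listed base is a witness for 2557.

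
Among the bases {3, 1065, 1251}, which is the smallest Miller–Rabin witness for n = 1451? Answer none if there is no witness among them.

none

n − 1 = 1450 = 2^1 · 725, so s = 1 and d = 725.
Base 3: x_0 = 3^725 mod 1451 = 1. x_0 = 1, so 3 is not a witness.
Base 1065: x_0 = 1065^725 mod 1451 = 1. x_0 = 1, so 1065 is not a witness.
Base 1251: x_0 = 1251^725 mod 1451 = 1. x_0 = 1, so 1251 is not a witness.
No listed base is a witness for 1451.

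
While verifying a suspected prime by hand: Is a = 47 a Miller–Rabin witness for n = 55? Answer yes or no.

yes

n − 1 = 54 = 2^1 · 27, so s = 1 and d = 27.
x_0 = 47^27 mod 55 = 53.
x_0 ∉ {1, 54} and s = 1, so 47 is a Miller–Rabin witness and 55 is composite.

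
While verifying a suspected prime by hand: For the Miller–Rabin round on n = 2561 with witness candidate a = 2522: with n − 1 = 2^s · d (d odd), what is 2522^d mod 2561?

2392

n − 1 = 2560 = 2^9 · 5, so s = 9 and d = 5.
2522^5 mod 2561 = 2392.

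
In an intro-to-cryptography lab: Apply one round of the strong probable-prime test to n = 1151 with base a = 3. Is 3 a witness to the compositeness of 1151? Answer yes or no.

no

n − 1 = 1150 = 2^1 · 575, so s = 1 and d = 575.
Repeated squaring mod 1151: 3^1 ≡ 3, 3^2 ≡ 9, 3^4 ≡ 81, 3^8 ≡ 806, 3^16 ≡ 472, 3^32 ≡ 641, 3^64 ≡ 1125, 3^128 ≡ 676, 3^256 ≡ 29, 3^512 ≡ 841.
575 = 512 + 32 + 16 + 8 + 4 + 2 + 1, so 3^575 ≡ 841·641·472·806·81·9·3 ≡ 1 (mod 1151).
x_0 = 3^575 mod 1151 = 1.
x_0 = 1, so 3 is not a witness.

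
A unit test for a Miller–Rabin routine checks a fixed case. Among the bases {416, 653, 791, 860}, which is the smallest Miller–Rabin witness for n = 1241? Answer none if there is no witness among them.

n − 1 = 1240 = 2^3 · 155, so s = 3 and d = 155.
Base 416: x_0 = 416^155 mod 1241 = 886. x_0 is neither 1 nor 1240, so continue squaring. x_1 = 886^2 mod 1241 = 684. x_2 = 684^2 mod 1241 = 1240. x_2 ≡ −1, so 416 is not a witness.
Base 653: x_0 = 653^155 mod 1241 = 422. x_0 is neither 1 nor 1240, so continue squaring. x_1 = 422^2 mod 1241 = 621. x_2 = 621^2 mod 1241 = 931. Reached i = s−1 = 2 without hitting −1: 653 is a Miller–Rabin witness and 1241 is composite.
Base 791: x_0 = 791^155 mod 1241 = 457. x_0 is neither 1 nor 1240, so continue squaring. x_1 = 457^2 mod 1241 = 361. x_2 = 361^2 mod 1241 = 16. Reached i = s−1 = 2 without hitting −1: 791 is a Miller–Rabin witness and 1241 is composite.
Base 860: x_0 = 860^155 mod 1241 = 547. x_0 is neither 1 nor 1240, so continue squaring. x_1 = 547^2 mod 1241 = 128. x_2 = 128^2 mod 1241 = 251. Reached i = s−1 = 2 without hitting −1: 860 is a Miller–Rabin witness and 1241 is composite.
The smallest witness among the given bases is 653.

653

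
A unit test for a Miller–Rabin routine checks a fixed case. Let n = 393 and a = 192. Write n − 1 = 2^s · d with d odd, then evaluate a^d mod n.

n − 1 = 392 = 2^3 · 49, so s = 3 and d = 49.
By repeated squaring, 192^49 ≡ 189 (mod 393).

189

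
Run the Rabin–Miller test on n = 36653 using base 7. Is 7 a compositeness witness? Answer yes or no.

no

n − 1 = 36652 = 2^2 · 9163, so s = 2 and d = 9163.
x_0 = 7^9163 mod 36653 = 1.
x_0 = 1, so 7 is not a witness.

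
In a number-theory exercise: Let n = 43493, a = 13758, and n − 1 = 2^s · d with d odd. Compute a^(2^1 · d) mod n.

3663

n − 1 = 43492 = 2^2 · 10873, so s = 2 and d = 10873.
x_0 = 13758^10873 mod 43493 = 18780.
x_1 = 18780^2 mod 43493 = 3663.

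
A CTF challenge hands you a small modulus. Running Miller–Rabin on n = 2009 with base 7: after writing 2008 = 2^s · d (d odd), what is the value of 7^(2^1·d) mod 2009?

n − 1 = 2008 = 2^3 · 251, so s = 3 and d = 251.
Repeated squaring mod 2009: 7^1 ≡ 7, 7^2 ≡ 49, 7^4 ≡ 392, 7^8 ≡ 980, 7^16 ≡ 98, 7^32 ≡ 1568, 7^64 ≡ 1617, 7^128 ≡ 980.
251 = 128 + 64 + 32 + 16 + 8 + 2 + 1, so 7^251 ≡ 980·1617·1568·98·980·49·7 ≡ 637 (mod 2009).
x_0 = 637.
x_1 = 637^2 mod 2009 = 1960.

1960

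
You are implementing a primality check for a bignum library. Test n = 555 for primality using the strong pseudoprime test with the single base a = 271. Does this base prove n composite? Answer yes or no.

yes

n − 1 = 554 = 2^1 · 277, so s = 1 and d = 277.
x_0 = 271^277 mod 555 = 46.
x_0 ∉ {1, 554} and s = 1, so 271 is a Miller–Rabin witness and 555 is composite.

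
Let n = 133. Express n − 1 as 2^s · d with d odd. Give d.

33

Halving: 132 → 66 → 33; 33 is odd.
So 132 = 2^2 · 33.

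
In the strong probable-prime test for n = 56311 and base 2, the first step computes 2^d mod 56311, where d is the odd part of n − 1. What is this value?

n − 1 = 56310 = 2^1 · 28155, so s = 1 and d = 28155.
Repeated squaring mod 56311: 2^1 ≡ 2, 2^2 ≡ 4, 2^4 ≡ 16, 2^8 ≡ 256, 2^16 ≡ 9225, 2^32 ≡ 14704, 2^64 ≡ 29687, 2^128 ≡ 50819, 2^256 ≡ 35679, 2^512 ≡ 24575, 2^1024 ≡ 51461, 2^2048 ≡ 40813, 2^4096 ≡ 21589, 2^8192 ≡ 55085, 2^16384 ≡ 38990.
28155 = 16384 + 8192 + 2048 + 1024 + 256 + 128 + 64 + 32 + 16 + 8 + 2 + 1, so 2^28155 ≡ 38990·55085·40813·51461·35679·50819·29687·14704·9225·256·4·2 ≡ 1 (mod 56311).

1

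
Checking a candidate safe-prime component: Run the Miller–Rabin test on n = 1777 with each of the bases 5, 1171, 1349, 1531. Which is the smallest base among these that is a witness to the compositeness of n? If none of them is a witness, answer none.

none

n − 1 = 1776 = 2^4 · 111, so s = 4 and d = 111.
Base 5: x_0 = 5^111 mod 1777 = 912. x_0 is neither 1 nor 1776, so continue squaring. x_1 = 912^2 mod 1777 = 108. x_2 = 108^2 mod 1777 = 1002. x_3 = 1002^2 mod 1777 = 1776. x_3 ≡ −1, so 5 is not a witness.
Base 1171: x_0 = 1171^111 mod 1777 = 1016. x_0 is neither 1 nor 1776, so continue squaring. x_1 = 1016^2 mod 1777 = 1596. x_2 = 1596^2 mod 1777 = 775. x_3 = 775^2 mod 1777 = 1776. x_3 ≡ −1, so 1171 is not a witness.
Base 1349: x_0 = 1349^111 mod 1777 = 761. x_0 is neither 1 nor 1776, so continue squaring. x_1 = 761^2 mod 1777 = 1596. x_2 = 1596^2 mod 1777 = 775. x_3 = 775^2 mod 1777 = 1776. x_3 ≡ −1, so 1349 is not a witness.
Base 1531: x_0 = 1531^111 mod 1777 = 189. x_0 is neither 1 nor 1776, so continue squaring. x_1 = 189^2 mod 1777 = 181. x_2 = 181^2 mod 1777 = 775. x_3 = 775^2 mod 1777 = 1776. x_3 ≡ −1, so 1531 is not a witness.
No listed base is a witness for 1777.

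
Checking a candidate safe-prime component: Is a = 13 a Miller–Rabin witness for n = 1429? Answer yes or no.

n − 1 = 1428 = 2^2 · 357, so s = 2 and d = 357.
Repeated squaring mod 1429: 13^1 ≡ 13, 13^2 ≡ 169, 13^4 ≡ 1410, 13^8 ≡ 361, 13^16 ≡ 282, 13^32 ≡ 929, 13^64 ≡ 1354, 13^128 ≡ 1338, 13^256 ≡ 1136.
357 = 256 + 64 + 32 + 4 + 1, so 13^357 ≡ 1136·1354·929·1410·13 ≡ 1428 (mod 1429).
x_0 = 13^357 mod 1429 = 1428.
x_0 = 1428 ≡ −1, so 13 is not a witness.

no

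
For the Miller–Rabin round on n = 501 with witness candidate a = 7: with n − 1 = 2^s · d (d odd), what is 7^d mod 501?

406

n − 1 = 500 = 2^2 · 125, so s = 2 and d = 125.
Repeated squaring mod 501: 7^1 ≡ 7, 7^2 ≡ 49, 7^4 ≡ 397, 7^8 ≡ 295, 7^16 ≡ 352, 7^32 ≡ 157, 7^64 ≡ 100.
125 = 64 + 32 + 16 + 8 + 4 + 1, so 7^125 ≡ 100·157·352·295·397·7 ≡ 406 (mod 501).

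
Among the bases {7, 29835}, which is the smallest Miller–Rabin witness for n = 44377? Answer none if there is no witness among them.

7

n − 1 = 44376 = 2^3 · 5547, so s = 3 and d = 5547.
Base 7: x_0 = 7^5547 mod 44377 = 10691. x_0 is neither 1 nor 44376, so continue squaring. x_1 = 10691^2 mod 44377 = 26706. x_2 = 26706^2 mod 44377 = 27669. Reached i = s−1 = 2 without hitting −1: 7 is a Miller–Rabin witness and 44377 is composite.
Base 29835: x_0 = 29835^5547 mod 44377 = 18117. x_0 is neither 1 nor 44376, so continue squaring. x_1 = 18117^2 mod 44377 = 13397. x_2 = 13397^2 mod 44377 = 19021. Reached i = s−1 = 2 without hitting −1: 29835 is a Miller–Rabin witness and 44377 is composite.
The smallest witness among the given bases is 7.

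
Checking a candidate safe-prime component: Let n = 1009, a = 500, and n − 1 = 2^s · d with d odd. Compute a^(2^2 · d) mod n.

n − 1 = 1008 = 2^4 · 63, so s = 4 and d = 63.
x_0 = 500^63 mod 1009 = 817.
x_1 = 817^2 mod 1009 = 540.
x_2 = 540^2 mod 1009 = 1008.

1008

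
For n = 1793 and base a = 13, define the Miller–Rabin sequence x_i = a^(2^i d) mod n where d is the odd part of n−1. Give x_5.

n − 1 = 1792 = 2^8 · 7, so s = 8 and d = 7.
By repeated squaring, 13^7 ≡ 689 (mod 1793).
x_0 = 689.
x_1 = 689^2 mod 1793 = 1369.
x_2 = 1369^2 mod 1793 = 476.
x_3 = 476^2 mod 1793 = 658.
x_4 = 658^2 mod 1793 = 851.
x_5 = 851^2 mod 1793 = 1622.

1622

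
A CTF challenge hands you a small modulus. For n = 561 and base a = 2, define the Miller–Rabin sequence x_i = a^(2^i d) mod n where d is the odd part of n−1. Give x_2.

67

n − 1 = 560 = 2^4 · 35, so s = 4 and d = 35.
x_0 = 2^35 mod 561 = 263.
x_1 = 263^2 mod 561 = 166.
x_2 = 166^2 mod 561 = 67.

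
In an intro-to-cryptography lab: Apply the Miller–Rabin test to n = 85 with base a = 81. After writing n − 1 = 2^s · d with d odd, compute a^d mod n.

81

n − 1 = 84 = 2^2 · 21, so s = 2 and d = 21.
Repeated squaring mod 85: 81^1 ≡ 81, 81^2 ≡ 16, 81^4 ≡ 1, 81^8 ≡ 1, 81^16 ≡ 1.
21 = 16 + 4 + 1, so 81^21 ≡ 1·1·81 ≡ 81 (mod 85).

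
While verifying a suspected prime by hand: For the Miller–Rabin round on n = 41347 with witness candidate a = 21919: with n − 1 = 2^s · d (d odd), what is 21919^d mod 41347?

n − 1 = 41346 = 2^1 · 20673, so s = 1 and d = 20673.
Repeated squaring mod 41347: 21919^1 ≡ 21919, 21919^2 ≡ 31768, 21919^4 ≡ 8248, 21919^8 ≡ 13689, 21919^16 ≡ 4117, 21919^32 ≡ 38766, 21919^64 ≡ 4694, 21919^128 ≡ 37032, 21919^256 ≡ 13075, 21919^512 ≡ 27127, 21919^1024 ≡ 21570, 21919^2048 ≡ 28456, 21919^4096 ≡ 4288, 21919^8192 ≡ 28876, 21919^16384 ≡ 19774.
20673 = 16384 + 4096 + 128 + 64 + 1, so 21919^20673 ≡ 19774·4288·37032·4694·21919 ≡ 30585 (mod 41347).

30585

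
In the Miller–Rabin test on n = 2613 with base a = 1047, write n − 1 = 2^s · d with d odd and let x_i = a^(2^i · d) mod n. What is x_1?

225

n − 1 = 2612 = 2^2 · 653, so s = 2 and d = 653.
Repeated squaring mod 2613: 1047^1 ≡ 1047, 1047^2 ≡ 1362, 1047^4 ≡ 2427, 1047^8 ≡ 627, 1047^16 ≡ 1179, 1047^32 ≡ 2538, 1047^64 ≡ 399, 1047^128 ≡ 2421, 1047^256 ≡ 282, 1047^512 ≡ 1134.
653 = 512 + 128 + 8 + 4 + 1, so 1047^653 ≡ 1134·2421·627·2427·1047 ≡ 2598 (mod 2613).
x_0 = 2598.
x_1 = 2598^2 mod 2613 = 225.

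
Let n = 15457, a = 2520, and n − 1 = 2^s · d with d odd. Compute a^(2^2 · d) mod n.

5279

n − 1 = 15456 = 2^5 · 483, so s = 5 and d = 483.
x_0 = 2520^483 mod 15457 = 7064.
x_1 = 7064^2 mod 15457 = 4900.
x_2 = 4900^2 mod 15457 = 5279.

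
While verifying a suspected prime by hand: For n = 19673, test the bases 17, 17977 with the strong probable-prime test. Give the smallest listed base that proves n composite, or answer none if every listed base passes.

n − 1 = 19672 = 2^3 · 2459, so s = 3 and d = 2459.
Base 17: x_0 = 17^2459 mod 19673 = 17269. x_0 is neither 1 nor 19672, so continue squaring. x_1 = 17269^2 mod 19673 = 15027. x_2 = 15027^2 mod 19673 = 4035. Reached i = s−1 = 2 without hitting −1: 17 is a Miller–Rabin witness and 19673 is composite.
Base 17977: x_0 = 17977^2459 mod 19673 = 9699. x_0 is neither 1 nor 19672, so continue squaring. x_1 = 9699^2 mod 19673 = 13988. x_2 = 13988^2 mod 19673 = 16159. Reached i = s−1 = 2 without hitting −1: 17977 is a Miller–Rabin witness and 19673 is composite.
The smallest witness among the given bases is 17.

17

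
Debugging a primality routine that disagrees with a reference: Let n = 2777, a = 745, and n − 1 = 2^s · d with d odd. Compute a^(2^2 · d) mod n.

n − 1 = 2776 = 2^3 · 347, so s = 3 and d = 347.
x_0 = 745^347 mod 2777 = 905.
x_1 = 905^2 mod 2777 = 2587.
x_2 = 2587^2 mod 2777 = 2776.

2776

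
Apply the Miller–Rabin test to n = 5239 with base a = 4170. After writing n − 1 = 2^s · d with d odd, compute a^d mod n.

2885

n − 1 = 5238 = 2^1 · 2619, so s = 1 and d = 2619.
Repeated squaring mod 5239: 4170^1 ≡ 4170, 4170^2 ≡ 659, 4170^4 ≡ 4683, 4170^8 ≡ 35, 4170^16 ≡ 1225, 4170^32 ≡ 2271, 4170^64 ≡ 2265, 4170^128 ≡ 1244, 4170^256 ≡ 2031, 4170^512 ≡ 1868, 4170^1024 ≡ 250, 4170^2048 ≡ 4871.
2619 = 2048 + 512 + 32 + 16 + 8 + 2 + 1, so 4170^2619 ≡ 4871·1868·2271·1225·35·659·4170 ≡ 2885 (mod 5239).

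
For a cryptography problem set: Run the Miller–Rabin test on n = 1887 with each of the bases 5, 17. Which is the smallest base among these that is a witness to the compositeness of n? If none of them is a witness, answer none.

n − 1 = 1886 = 2^1 · 943, so s = 1 and d = 943.
Base 5: x_0 = 5^943 mod 1887 = 92. x_0 ∉ {1, 1886} and s = 1, so 5 is a Miller–Rabin witness and 1887 is composite.
Base 17: x_0 = 17^943 mod 1887 = 1088. x_0 ∉ {1, 1886} and s = 1, so 17 is a Miller–Rabin witness and 1887 is composite.
The smallest witness among the given bases is 5.

5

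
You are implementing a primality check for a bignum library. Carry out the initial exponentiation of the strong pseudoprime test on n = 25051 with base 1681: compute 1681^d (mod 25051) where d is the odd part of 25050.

n − 1 = 25050 = 2^1 · 12525, so s = 1 and d = 12525.
1681^12525 mod 25051 = 2378.

2378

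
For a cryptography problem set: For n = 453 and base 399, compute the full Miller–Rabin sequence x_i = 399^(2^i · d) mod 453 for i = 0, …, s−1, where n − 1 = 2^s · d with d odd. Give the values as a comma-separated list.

90, 399

n − 1 = 452 = 2^2 · 113, so s = 2 and d = 113.
x_0 = 399^113 mod 453 = 90.
x_1 = 90^2 mod 453 = 399.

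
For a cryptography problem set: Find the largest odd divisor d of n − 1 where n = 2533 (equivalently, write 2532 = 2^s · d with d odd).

Halving: 2532 → 1266 → 633; 633 is odd.
So 2532 = 2^2 · 633.

633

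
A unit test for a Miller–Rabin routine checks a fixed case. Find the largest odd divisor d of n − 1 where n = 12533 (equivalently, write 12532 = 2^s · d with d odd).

Halving: 12532 → 6266 → 3133; 3133 is odd.
So 12532 = 2^2 · 3133.

3133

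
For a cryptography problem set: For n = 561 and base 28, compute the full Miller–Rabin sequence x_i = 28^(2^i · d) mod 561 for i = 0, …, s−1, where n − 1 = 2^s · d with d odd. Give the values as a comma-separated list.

n − 1 = 560 = 2^4 · 35, so s = 4 and d = 35.
x_0 = 28^35 mod 561 = 175.
x_1 = 175^2 mod 561 = 331.
x_2 = 331^2 mod 561 = 166.
x_3 = 166^2 mod 561 = 67.

175, 331, 166, 67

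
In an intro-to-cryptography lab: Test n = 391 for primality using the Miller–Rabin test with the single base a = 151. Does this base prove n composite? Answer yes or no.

n − 1 = 390 = 2^1 · 195, so s = 1 and d = 195.
x_0 = 151^195 mod 391 = 94.
x_0 ∉ {1, 390} and s = 1, so 151 is a Miller–Rabin witness and 391 is composite.

yes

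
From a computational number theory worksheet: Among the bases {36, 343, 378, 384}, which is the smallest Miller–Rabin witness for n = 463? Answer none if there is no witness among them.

none

n − 1 = 462 = 2^1 · 231, so s = 1 and d = 231.
Base 36: x_0 = 36^231 mod 463 = 1. x_0 = 1, so 36 is not a witness.
Base 343: x_0 = 343^231 mod 463 = 462. x_0 = 462 ≡ −1, so 343 is not a witness.
Base 378: x_0 = 378^231 mod 463 = 1. x_0 = 1, so 378 is not a witness.
Base 384: x_0 = 384^231 mod 463 = 462. x_0 = 462 ≡ −1, so 384 is not a witness.
No listed base is a witness for 463.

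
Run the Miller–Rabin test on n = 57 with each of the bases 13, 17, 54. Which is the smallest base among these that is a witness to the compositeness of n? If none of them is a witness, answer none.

13

n − 1 = 56 = 2^3 · 7, so s = 3 and d = 7.
Base 13: x_0 = 13^7 mod 57 = 10. x_0 is neither 1 nor 56, so continue squaring. x_1 = 10^2 mod 57 = 43. x_2 = 43^2 mod 57 = 25. Reached i = s−1 = 2 without hitting −1: 13 is a Miller–Rabin witness and 57 is composite.
Base 17: x_0 = 17^7 mod 57 = 5. x_0 is neither 1 nor 56, so continue squaring. x_1 = 5^2 mod 57 = 25. x_2 = 25^2 mod 57 = 55. Reached i = s−1 = 2 without hitting −1: 17 is a Miller–Rabin witness and 57 is composite.
Base 54: x_0 = 54^7 mod 57 = 36. x_0 is neither 1 nor 56, so continue squaring. x_1 = 36^2 mod 57 = 42. x_2 = 42^2 mod 57 = 54. Reached i = s−1 = 2 without hitting −1: 54 is a Miller–Rabin witness and 57 is composite.
The smallest witness among the given bases is 13.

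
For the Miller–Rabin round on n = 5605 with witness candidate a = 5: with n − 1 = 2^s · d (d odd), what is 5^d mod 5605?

520

n − 1 = 5604 = 2^2 · 1401, so s = 2 and d = 1401.
5^1401 mod 5605 = 520.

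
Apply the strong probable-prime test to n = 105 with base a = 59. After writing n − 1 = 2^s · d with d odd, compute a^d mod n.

n − 1 = 104 = 2^3 · 13, so s = 3 and d = 13.
By repeated squaring, 59^13 ≡ 59 (mod 105).

59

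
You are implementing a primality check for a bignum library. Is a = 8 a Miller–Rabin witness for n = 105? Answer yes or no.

yes

n − 1 = 104 = 2^3 · 13, so s = 3 and d = 13.
x_0 = 8^13 mod 105 = 8.
x_0 is neither 1 nor 104, so continue squaring.
x_1 = 8^2 mod 105 = 64.
x_2 = 64^2 mod 105 = 1.
x_2 = 1 but x_1 ≠ ±1, a nontrivial square root of 1 — 8 is a witness and 105 is composite.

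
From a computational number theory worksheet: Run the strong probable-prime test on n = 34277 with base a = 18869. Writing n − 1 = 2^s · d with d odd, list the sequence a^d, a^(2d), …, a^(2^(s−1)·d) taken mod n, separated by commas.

n − 1 = 34276 = 2^2 · 8569, so s = 2 and d = 8569.
x_0 = 18869^8569 mod 34277 = 29758.
x_1 = 29758^2 mod 34277 = 26546.

29758, 26546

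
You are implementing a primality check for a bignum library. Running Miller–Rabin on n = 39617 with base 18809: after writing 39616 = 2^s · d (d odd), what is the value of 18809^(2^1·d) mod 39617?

n − 1 = 39616 = 2^6 · 619, so s = 6 and d = 619.
Repeated squaring mod 39617: 18809^1 ≡ 18809, 18809^2 ≡ 38288, 18809^4 ≡ 23093, 18809^8 ≡ 2212, 18809^16 ≡ 20053, 18809^32 ≡ 10259, 18809^64 ≡ 24329, 18809^128 ≡ 22261, 18809^256 ≡ 22685, 18809^512 ≡ 24012.
619 = 512 + 64 + 32 + 8 + 2 + 1, so 18809^619 ≡ 24012·24329·10259·2212·38288·18809 ≡ 4470 (mod 39617).
x_0 = 4470.
x_1 = 4470^2 mod 39617 = 13932.

13932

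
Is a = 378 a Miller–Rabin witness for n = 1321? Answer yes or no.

n − 1 = 1320 = 2^3 · 165, so s = 3 and d = 165.
x_0 = 378^165 mod 1321 = 1086.
x_0 is neither 1 nor 1320, so continue squaring.
x_1 = 1086^2 mod 1321 = 1064.
x_2 = 1064^2 mod 1321 = 1320.
x_2 ≡ −1, so 378 is not a witness.

no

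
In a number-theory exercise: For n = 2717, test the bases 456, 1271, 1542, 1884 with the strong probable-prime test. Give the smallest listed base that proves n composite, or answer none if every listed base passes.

n − 1 = 2716 = 2^2 · 679, so s = 2 and d = 679.
Base 456: x_0 = 456^679 mod 2717 = 1197. x_0 is neither 1 nor 2716, so continue squaring. x_1 = 1197^2 mod 2717 = 950. Reached i = s−1 = 1 without hitting −1: 456 is a Miller–Rabin witness and 2717 is composite.
Base 1271: x_0 = 1271^679 mod 2717 = 244. x_0 is neither 1 nor 2716, so continue squaring. x_1 = 244^2 mod 2717 = 2479. Reached i = s−1 = 1 without hitting −1: 1271 is a Miller–Rabin witness and 2717 is composite.
Base 1542: x_0 = 1542^679 mod 2717 = 2085. x_0 is neither 1 nor 2716, so continue squaring. x_1 = 2085^2 mod 2717 = 25. Reached i = s−1 = 1 without hitting −1: 1542 is a Miller–Rabin witness and 2717 is composite.
Base 1884: x_0 = 1884^679 mod 2717 = 1819. x_0 is neither 1 nor 2716, so continue squaring. x_1 = 1819^2 mod 2717 = 2172. Reached i = s−1 = 1 without hitting −1: 1884 is a Miller–Rabin witness and 2717 is composite.
The smallest witness among the given bases is 456.

456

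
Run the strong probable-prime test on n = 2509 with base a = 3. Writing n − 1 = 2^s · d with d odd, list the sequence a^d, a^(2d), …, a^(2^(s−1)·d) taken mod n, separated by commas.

27, 729

n − 1 = 2508 = 2^2 · 627, so s = 2 and d = 627.
x_0 = 3^627 mod 2509 = 27.
x_1 = 27^2 mod 2509 = 729.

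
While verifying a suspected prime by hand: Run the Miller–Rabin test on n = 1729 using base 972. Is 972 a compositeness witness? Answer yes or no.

n − 1 = 1728 = 2^6 · 27, so s = 6 and d = 27.
x_0 = 972^27 mod 1729 = 1728.
x_0 = 1728 ≡ −1, so 972 is not a witness.

no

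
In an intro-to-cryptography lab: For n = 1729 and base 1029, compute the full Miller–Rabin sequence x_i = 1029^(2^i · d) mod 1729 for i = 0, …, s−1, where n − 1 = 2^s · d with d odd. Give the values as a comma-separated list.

1386, 77, 742, 742, 742, 742

n − 1 = 1728 = 2^6 · 27, so s = 6 and d = 27.
x_0 = 1029^27 mod 1729 = 1386.
x_1 = 1386^2 mod 1729 = 77.
x_2 = 77^2 mod 1729 = 742.
x_3 = 742^2 mod 1729 = 742.
x_4 = 742^2 mod 1729 = 742.
x_5 = 742^2 mod 1729 = 742.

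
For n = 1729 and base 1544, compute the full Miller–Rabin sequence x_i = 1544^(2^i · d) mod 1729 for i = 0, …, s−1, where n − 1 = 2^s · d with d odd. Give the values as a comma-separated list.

n − 1 = 1728 = 2^6 · 27, so s = 6 and d = 27.
x_0 = 1544^27 mod 1729 = 1065.
x_1 = 1065^2 mod 1729 = 1.
x_2 = 1^2 mod 1729 = 1.
x_3 = 1^2 mod 1729 = 1.
x_4 = 1^2 mod 1729 = 1.
x_5 = 1^2 mod 1729 = 1.

1065, 1, 1, 1, 1, 1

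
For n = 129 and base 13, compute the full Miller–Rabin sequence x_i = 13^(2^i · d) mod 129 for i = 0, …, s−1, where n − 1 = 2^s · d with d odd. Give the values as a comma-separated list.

n − 1 = 128 = 2^7 · 1, so s = 7 and d = 1.
x_0 = 13^1 mod 129 = 13.
x_1 = 13^2 mod 129 = 40.
x_2 = 40^2 mod 129 = 52.
x_3 = 52^2 mod 129 = 124.
x_4 = 124^2 mod 129 = 25.
x_5 = 25^2 mod 129 = 109.
x_6 = 109^2 mod 129 = 13.

13, 40, 52, 124, 25, 109, 13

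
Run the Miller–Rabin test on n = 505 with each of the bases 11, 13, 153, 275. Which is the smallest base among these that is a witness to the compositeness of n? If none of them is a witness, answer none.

11

n − 1 = 504 = 2^3 · 63, so s = 3 and d = 63.
Base 11: x_0 = 11^63 mod 505 = 401. x_0 is neither 1 nor 504, so continue squaring. x_1 = 401^2 mod 505 = 211. x_2 = 211^2 mod 505 = 81. Reached i = s−1 = 2 without hitting −1: 11 is a Miller–Rabin witness and 505 is composite.
Base 13: x_0 = 13^63 mod 505 = 47. x_0 is neither 1 nor 504, so continue squaring. x_1 = 47^2 mod 505 = 189. x_2 = 189^2 mod 505 = 371. Reached i = s−1 = 2 without hitting −1: 13 is a Miller–Rabin witness and 505 is composite.
Base 153: x_0 = 153^63 mod 505 = 132. x_0 is neither 1 nor 504, so continue squaring. x_1 = 132^2 mod 505 = 254. x_2 = 254^2 mod 505 = 381. Reached i = s−1 = 2 without hitting −1: 153 is a Miller–Rabin witness and 505 is composite.
Base 275: x_0 = 275^63 mod 505 = 490. x_0 is neither 1 nor 504, so continue squaring. x_1 = 490^2 mod 505 = 225. x_2 = 225^2 mod 505 = 125. Reached i = s−1 = 2 without hitting −1: 275 is a Miller–Rabin witness and 505 is composite.
The smallest witness among the given bases is 11.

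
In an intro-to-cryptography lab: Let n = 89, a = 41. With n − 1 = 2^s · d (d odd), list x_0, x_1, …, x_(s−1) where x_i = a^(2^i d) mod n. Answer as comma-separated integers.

n − 1 = 88 = 2^3 · 11, so s = 3 and d = 11.
x_0 = 41^11 mod 89 = 52.
x_1 = 52^2 mod 89 = 34.
x_2 = 34^2 mod 89 = 88.

52, 34, 88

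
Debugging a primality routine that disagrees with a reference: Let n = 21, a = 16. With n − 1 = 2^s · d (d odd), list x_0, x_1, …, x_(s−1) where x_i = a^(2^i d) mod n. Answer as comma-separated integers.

n − 1 = 20 = 2^2 · 5, so s = 2 and d = 5.
x_0 = 16^5 mod 21 = 4.
x_1 = 4^2 mod 21 = 16.

4, 16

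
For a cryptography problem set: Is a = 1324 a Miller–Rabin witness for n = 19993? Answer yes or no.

no

n − 1 = 19992 = 2^3 · 2499, so s = 3 and d = 2499.
x_0 = 1324^2499 mod 19993 = 14216.
x_0 is neither 1 nor 19992, so continue squaring.
x_1 = 14216^2 mod 19993 = 5412.
x_2 = 5412^2 mod 19993 = 19992.
x_2 ≡ −1, so 1324 is not a witness.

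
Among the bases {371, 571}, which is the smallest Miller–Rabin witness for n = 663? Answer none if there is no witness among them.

371

n − 1 = 662 = 2^1 · 331, so s = 1 and d = 331.
Base 371: x_0 = 371^331 mod 663 = 656. x_0 ∉ {1, 662} and s = 1, so 371 is a Miller–Rabin witness and 663 is composite.
Base 571: x_0 = 571^331 mod 663 = 649. x_0 ∉ {1, 662} and s = 1, so 571 is a Miller–Rabin witness and 663 is composite.
The smallest witness among the given bases is 371.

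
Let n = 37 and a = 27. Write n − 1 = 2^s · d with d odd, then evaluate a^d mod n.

n − 1 = 36 = 2^2 · 9, so s = 2 and d = 9.
Repeated squaring mod 37: 27^1 ≡ 27, 27^2 ≡ 26, 27^4 ≡ 10, 27^8 ≡ 26.
9 = 8 + 1, so 27^9 ≡ 26·27 ≡ 36 (mod 37).

36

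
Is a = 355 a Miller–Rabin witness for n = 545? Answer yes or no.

yes

n − 1 = 544 = 2^5 · 17, so s = 5 and d = 17.
x_0 = 355^17 mod 545 = 60.
x_0 is neither 1 nor 544, so continue squaring.
x_1 = 60^2 mod 545 = 330.
x_2 = 330^2 mod 545 = 445.
x_3 = 445^2 mod 545 = 190.
x_4 = 190^2 mod 545 = 130.
Reached i = s−1 = 4 without hitting −1: 355 is a Miller–Rabin witness and 545 is composite.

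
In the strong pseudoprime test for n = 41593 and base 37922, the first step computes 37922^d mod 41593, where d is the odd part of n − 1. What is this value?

28955

n − 1 = 41592 = 2^3 · 5199, so s = 3 and d = 5199.
Repeated squaring mod 41593: 37922^1 ≡ 37922, 37922^2 ≡ 109, 37922^4 ≡ 11881, 37922^8 ≡ 33112, 37922^16 ≡ 13064, 37922^32 ≡ 12017, 37922^64 ≡ 38986, 37922^128 ≡ 16790, 37922^256 ≡ 28339, 37922^512 ≡ 21277, 37922^1024 ≡ 12517, 37922^2048 ≡ 36051, 37922^4096 ≡ 18130.
5199 = 4096 + 1024 + 64 + 8 + 4 + 2 + 1, so 37922^5199 ≡ 18130·12517·38986·33112·11881·109·37922 ≡ 28955 (mod 41593).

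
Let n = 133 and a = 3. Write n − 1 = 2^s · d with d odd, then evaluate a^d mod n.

n − 1 = 132 = 2^2 · 33, so s = 2 and d = 33.
Repeated squaring mod 133: 3^1 ≡ 3, 3^2 ≡ 9, 3^4 ≡ 81, 3^8 ≡ 44, 3^16 ≡ 74, 3^32 ≡ 23.
33 = 32 + 1, so 3^33 ≡ 23·3 ≡ 69 (mod 133).

69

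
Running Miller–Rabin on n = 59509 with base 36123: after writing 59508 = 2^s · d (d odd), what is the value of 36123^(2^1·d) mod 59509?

59508

n − 1 = 59508 = 2^2 · 14877, so s = 2 and d = 14877.
x_0 = 36123^14877 mod 59509 = 35393.
x_1 = 35393^2 mod 59509 = 59508.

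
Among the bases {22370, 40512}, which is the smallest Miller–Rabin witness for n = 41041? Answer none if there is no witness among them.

n − 1 = 41040 = 2^4 · 2565, so s = 4 and d = 2565.
Base 22370: x_0 = 22370^2565 mod 41041 = 41040. x_0 = 41040 ≡ −1, so 22370 is not a witness.
Base 40512: x_0 = 40512^2565 mod 41041 = 41040. x_0 = 41040 ≡ −1, so 40512 is not a witness.
No listed base is a witness for 41041.

none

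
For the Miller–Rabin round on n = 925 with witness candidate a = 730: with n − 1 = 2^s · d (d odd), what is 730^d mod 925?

850

n − 1 = 924 = 2^2 · 231, so s = 2 and d = 231.
730^231 mod 925 = 850.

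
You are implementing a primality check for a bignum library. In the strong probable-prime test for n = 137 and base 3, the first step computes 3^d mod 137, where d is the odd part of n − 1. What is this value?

n − 1 = 136 = 2^3 · 17, so s = 3 and d = 17.
3^17 mod 137 = 127.

127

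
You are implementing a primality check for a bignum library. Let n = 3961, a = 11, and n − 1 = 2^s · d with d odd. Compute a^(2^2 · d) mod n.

2750

n − 1 = 3960 = 2^3 · 495, so s = 3 and d = 495.
x_0 = 11^495 mod 3961 = 1918.
x_1 = 1918^2 mod 3961 = 2916.
x_2 = 2916^2 mod 3961 = 2750.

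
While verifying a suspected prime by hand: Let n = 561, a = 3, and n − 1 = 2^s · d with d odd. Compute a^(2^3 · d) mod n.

n − 1 = 560 = 2^4 · 35, so s = 4 and d = 35.
Repeated squaring mod 561: 3^1 ≡ 3, 3^2 ≡ 9, 3^4 ≡ 81, 3^8 ≡ 390, 3^16 ≡ 69, 3^32 ≡ 273.
35 = 32 + 2 + 1, so 3^35 ≡ 273·9·3 ≡ 78 (mod 561).
x_0 = 78.
x_1 = 78^2 mod 561 = 474.
x_2 = 474^2 mod 561 = 276.
x_3 = 276^2 mod 561 = 441.

441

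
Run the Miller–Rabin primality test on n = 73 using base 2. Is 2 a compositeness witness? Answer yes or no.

n − 1 = 72 = 2^3 · 9, so s = 3 and d = 9.
By repeated squaring, 2^9 ≡ 1 (mod 73).
x_0 = 2^9 mod 73 = 1.
x_0 = 1, so 2 is not a witness.

no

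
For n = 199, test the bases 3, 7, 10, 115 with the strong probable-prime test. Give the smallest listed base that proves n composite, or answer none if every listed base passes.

n − 1 = 198 = 2^1 · 99, so s = 1 and d = 99.
Base 3: x_0 = 3^99 mod 199 = 198. x_0 = 198 ≡ −1, so 3 is not a witness.
Base 7: x_0 = 7^99 mod 199 = 1. x_0 = 1, so 7 is not a witness.
Base 10: x_0 = 10^99 mod 199 = 1. x_0 = 1, so 10 is not a witness.
Base 115: x_0 = 115^99 mod 199 = 1. x_0 = 1, so 115 is not a witness.
No listed base is a witness for 199.

none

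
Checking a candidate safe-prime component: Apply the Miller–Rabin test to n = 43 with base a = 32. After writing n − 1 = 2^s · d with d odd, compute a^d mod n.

42

n − 1 = 42 = 2^1 · 21, so s = 1 and d = 21.
32^21 mod 43 = 42.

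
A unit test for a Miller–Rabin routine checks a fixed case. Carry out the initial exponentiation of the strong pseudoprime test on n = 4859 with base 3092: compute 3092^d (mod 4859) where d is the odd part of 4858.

n − 1 = 4858 = 2^1 · 2429, so s = 1 and d = 2429.
3092^2429 mod 4859 = 773.

773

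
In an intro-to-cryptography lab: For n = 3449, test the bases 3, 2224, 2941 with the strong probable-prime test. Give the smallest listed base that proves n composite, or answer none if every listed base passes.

n − 1 = 3448 = 2^3 · 431, so s = 3 and d = 431.
Base 3: x_0 = 3^431 mod 3449 = 953. x_0 is neither 1 nor 3448, so continue squaring. x_1 = 953^2 mod 3449 = 1122. x_2 = 1122^2 mod 3449 = 3448. x_2 ≡ −1, so 3 is not a witness.
Base 2224: x_0 = 2224^431 mod 3449 = 1122. x_0 is neither 1 nor 3448, so continue squaring. x_1 = 1122^2 mod 3449 = 3448. x_1 ≡ −1, so 2224 is not a witness.
Base 2941: x_0 = 2941^431 mod 3449 = 2496. x_0 is neither 1 nor 3448, so continue squaring. x_1 = 2496^2 mod 3449 = 1122. x_2 = 1122^2 mod 3449 = 3448. x_2 ≡ −1, so 2941 is not a witness.
No listed base is a witness for 3449.

none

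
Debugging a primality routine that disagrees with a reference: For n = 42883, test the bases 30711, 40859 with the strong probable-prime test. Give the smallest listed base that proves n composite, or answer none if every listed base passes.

30711

n − 1 = 42882 = 2^1 · 21441, so s = 1 and d = 21441.
Base 30711: x_0 = 30711^21441 mod 42883 = 12655. x_0 ∉ {1, 42882} and s = 1, so 30711 is a Miller–Rabin witness and 42883 is composite.
Base 40859: x_0 = 40859^21441 mod 42883 = 19387. x_0 ∉ {1, 42882} and s = 1, so 40859 is a Miller–Rabin witness and 42883 is composite.
The smallest witness among the given bases is 30711.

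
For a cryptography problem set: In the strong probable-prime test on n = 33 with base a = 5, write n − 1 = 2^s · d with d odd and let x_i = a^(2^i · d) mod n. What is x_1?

n − 1 = 32 = 2^5 · 1, so s = 5 and d = 1.
x_0 = 5^1 mod 33 = 5.
x_1 = 5^2 mod 33 = 25.

25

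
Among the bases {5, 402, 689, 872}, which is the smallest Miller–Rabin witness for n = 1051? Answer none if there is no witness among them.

n − 1 = 1050 = 2^1 · 525, so s = 1 and d = 525.
Base 5: x_0 = 5^525 mod 1051 = 1. x_0 = 1, so 5 is not a witness.
Base 402: x_0 = 402^525 mod 1051 = 1. x_0 = 1, so 402 is not a witness.
Base 689: x_0 = 689^525 mod 1051 = 1050. x_0 = 1050 ≡ −1, so 689 is not a witness.
Base 872: x_0 = 872^525 mod 1051 = 1. x_0 = 1, so 872 is not a witness.
No listed base is a witness for 1051.

none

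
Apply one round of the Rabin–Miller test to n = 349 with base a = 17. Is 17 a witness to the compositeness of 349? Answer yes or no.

n − 1 = 348 = 2^2 · 87, so s = 2 and d = 87.
Repeated squaring mod 349: 17^1 ≡ 17, 17^2 ≡ 289, 17^4 ≡ 110, 17^8 ≡ 234, 17^16 ≡ 312, 17^32 ≡ 322, 17^64 ≡ 31.
87 = 64 + 16 + 4 + 2 + 1, so 17^87 ≡ 31·312·110·289·17 ≡ 348 (mod 349).
x_0 = 17^87 mod 349 = 348.
x_0 = 348 ≡ −1, so 17 is not a witness.

no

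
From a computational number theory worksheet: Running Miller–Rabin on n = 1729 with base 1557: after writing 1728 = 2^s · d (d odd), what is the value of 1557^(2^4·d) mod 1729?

1

n − 1 = 1728 = 2^6 · 27, so s = 6 and d = 27.
x_0 = 1557^27 mod 1729 = 1728.
x_1 = 1728^2 mod 1729 = 1.
x_2 = 1^2 mod 1729 = 1.
x_3 = 1^2 mod 1729 = 1.
x_4 = 1^2 mod 1729 = 1.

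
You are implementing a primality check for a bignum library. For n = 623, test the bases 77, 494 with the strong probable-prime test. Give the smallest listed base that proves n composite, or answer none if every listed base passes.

77

n − 1 = 622 = 2^1 · 311, so s = 1 and d = 311.
Base 77: x_0 = 77^311 mod 623 = 126. x_0 ∉ {1, 622} and s = 1, so 77 is a Miller–Rabin witness and 623 is composite.
Base 494: x_0 = 494^311 mod 623 = 436. x_0 ∉ {1, 622} and s = 1, so 494 is a Miller–Rabin witness and 623 is composite.
The smallest witness among the given bases is 77.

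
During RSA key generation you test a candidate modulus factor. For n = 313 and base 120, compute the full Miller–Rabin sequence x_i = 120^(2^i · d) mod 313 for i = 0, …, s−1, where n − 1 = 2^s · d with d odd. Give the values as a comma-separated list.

n − 1 = 312 = 2^3 · 39, so s = 3 and d = 39.
x_0 = 120^39 mod 313 = 308.
x_1 = 308^2 mod 313 = 25.
x_2 = 25^2 mod 313 = 312.

308, 25, 312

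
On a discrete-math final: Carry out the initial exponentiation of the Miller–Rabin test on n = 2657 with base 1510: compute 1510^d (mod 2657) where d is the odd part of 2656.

1852

n − 1 = 2656 = 2^5 · 83, so s = 5 and d = 83.
Repeated squaring mod 2657: 1510^1 ≡ 1510, 1510^2 ≡ 394, 1510^4 ≡ 1130, 1510^8 ≡ 1540, 1510^16 ≡ 1556, 1510^32 ≡ 609, 1510^64 ≡ 1558.
83 = 64 + 16 + 2 + 1, so 1510^83 ≡ 1558·1556·394·1510 ≡ 1852 (mod 2657).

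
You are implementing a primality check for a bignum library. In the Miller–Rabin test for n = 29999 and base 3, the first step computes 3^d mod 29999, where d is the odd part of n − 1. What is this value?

n − 1 = 29998 = 2^1 · 14999, so s = 1 and d = 14999.
3^14999 mod 29999 = 4729.

4729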